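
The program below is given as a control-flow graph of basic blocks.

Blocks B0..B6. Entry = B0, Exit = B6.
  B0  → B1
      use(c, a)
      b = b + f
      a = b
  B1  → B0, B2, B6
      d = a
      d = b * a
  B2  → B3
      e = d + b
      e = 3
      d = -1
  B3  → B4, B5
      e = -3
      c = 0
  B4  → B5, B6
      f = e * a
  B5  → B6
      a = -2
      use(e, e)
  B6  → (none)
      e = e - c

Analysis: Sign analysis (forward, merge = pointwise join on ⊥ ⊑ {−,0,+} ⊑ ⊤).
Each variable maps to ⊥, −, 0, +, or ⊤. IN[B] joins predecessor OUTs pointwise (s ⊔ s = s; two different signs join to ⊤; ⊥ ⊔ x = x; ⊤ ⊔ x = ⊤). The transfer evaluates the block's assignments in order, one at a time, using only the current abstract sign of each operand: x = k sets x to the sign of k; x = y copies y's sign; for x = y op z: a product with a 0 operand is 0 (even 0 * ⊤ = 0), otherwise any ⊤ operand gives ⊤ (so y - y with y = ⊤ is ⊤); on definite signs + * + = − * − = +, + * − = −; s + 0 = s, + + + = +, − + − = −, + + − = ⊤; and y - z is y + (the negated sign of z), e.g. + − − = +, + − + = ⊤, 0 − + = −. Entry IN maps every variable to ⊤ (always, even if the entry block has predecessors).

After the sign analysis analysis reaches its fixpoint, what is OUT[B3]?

Answer: {a: ⊤, b: ⊤, c: 0, d: -, e: -, f: ⊤}

Working:
Converged values:
  B0:   IN=(all ⊤)   OUT=(all ⊤)
  B1:   IN=(all ⊤)   OUT=(all ⊤)
  B2:   IN=(all ⊤)   OUT={d:-, e:+; rest ⊤}
  B3:   IN={d:-, e:+; rest ⊤}   OUT={c:0, d:-, e:-; rest ⊤}
  B4:   IN={c:0, d:-, e:-; rest ⊤}   OUT={c:0, d:-, e:-; rest ⊤}
  B5:   IN={c:0, d:-, e:-; rest ⊤}   OUT={a:-, c:0, d:-, e:-; rest ⊤}
  B6:   IN=(all ⊤)   OUT=(all ⊤)

Merge at B3: IN[B3] = OUT[B2] = {a: ⊤, b: ⊤, c: ⊤, d: -, e: +, f: ⊤}
Applying B3's transfer function to that IN value gives OUT[B3] (row B3 above).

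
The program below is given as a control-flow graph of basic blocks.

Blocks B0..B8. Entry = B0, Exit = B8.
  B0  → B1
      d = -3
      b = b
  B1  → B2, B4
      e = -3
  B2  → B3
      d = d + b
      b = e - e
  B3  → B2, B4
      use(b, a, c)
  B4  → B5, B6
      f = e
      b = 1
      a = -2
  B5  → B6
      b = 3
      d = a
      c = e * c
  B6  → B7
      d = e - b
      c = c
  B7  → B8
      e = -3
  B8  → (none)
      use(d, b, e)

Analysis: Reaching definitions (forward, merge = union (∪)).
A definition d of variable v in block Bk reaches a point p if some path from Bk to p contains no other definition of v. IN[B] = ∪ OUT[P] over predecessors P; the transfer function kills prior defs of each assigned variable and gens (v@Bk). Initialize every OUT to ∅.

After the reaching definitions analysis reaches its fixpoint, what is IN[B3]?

Fixpoint table:
  B0:  IN={}  OUT={b@B0, d@B0}
  B1:  IN={b@B0, d@B0}  OUT={b@B0, d@B0, e@B1}
  B2:  IN={b@B0, b@B2, d@B0, d@B2, e@B1}  OUT={b@B2, d@B2, e@B1}
  B3:  IN={b@B2, d@B2, e@B1}  OUT={b@B2, d@B2, e@B1}
  B4:  IN={b@B0, b@B2, d@B0, d@B2, e@B1}  OUT={a@B4, b@B4, d@B0, d@B2, e@B1, f@B4}
  B5:  IN={a@B4, b@B4, d@B0, d@B2, e@B1, f@B4}  OUT={a@B4, b@B5, c@B5, d@B5, e@B1, f@B4}
  B6:  IN={a@B4, b@B4, b@B5, c@B5, d@B0, d@B2, d@B5, e@B1, f@B4}  OUT={a@B4, b@B4, b@B5, c@B6, d@B6, e@B1, f@B4}
  B7:  IN={a@B4, b@B4, b@B5, c@B6, d@B6, e@B1, f@B4}  OUT={a@B4, b@B4, b@B5, c@B6, d@B6, e@B7, f@B4}
  B8:  IN={a@B4, b@B4, b@B5, c@B6, d@B6, e@B7, f@B4}  OUT={a@B4, b@B4, b@B5, c@B6, d@B6, e@B7, f@B4}

Merge at B3: IN[B3] = OUT[B2] = {b@B2, d@B2, e@B1}

Answer: {b@B2, d@B2, e@B1}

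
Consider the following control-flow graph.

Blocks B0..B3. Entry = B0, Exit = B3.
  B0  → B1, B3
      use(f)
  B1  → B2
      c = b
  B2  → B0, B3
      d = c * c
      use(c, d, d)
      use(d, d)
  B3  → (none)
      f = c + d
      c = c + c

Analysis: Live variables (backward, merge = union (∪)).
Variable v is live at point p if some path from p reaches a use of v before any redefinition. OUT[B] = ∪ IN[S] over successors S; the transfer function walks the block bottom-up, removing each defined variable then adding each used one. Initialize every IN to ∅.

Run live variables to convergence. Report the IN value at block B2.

Fixpoint table:
  B0: | IN={b, c, d, f} | OUT={b, c, d, f}
  B1: | IN={b, f} | OUT={b, c, f}
  B2: | IN={b, c, f} | OUT={b, c, d, f}
  B3: | IN={c, d} | OUT={}

Merge at B2: OUT[B2] = IN[B0] ⊔ IN[B3] = {b, c, d, f}
Applying B2's transfer function to that OUT value gives IN[B2] (row B2 above).

Answer: {b, c, f}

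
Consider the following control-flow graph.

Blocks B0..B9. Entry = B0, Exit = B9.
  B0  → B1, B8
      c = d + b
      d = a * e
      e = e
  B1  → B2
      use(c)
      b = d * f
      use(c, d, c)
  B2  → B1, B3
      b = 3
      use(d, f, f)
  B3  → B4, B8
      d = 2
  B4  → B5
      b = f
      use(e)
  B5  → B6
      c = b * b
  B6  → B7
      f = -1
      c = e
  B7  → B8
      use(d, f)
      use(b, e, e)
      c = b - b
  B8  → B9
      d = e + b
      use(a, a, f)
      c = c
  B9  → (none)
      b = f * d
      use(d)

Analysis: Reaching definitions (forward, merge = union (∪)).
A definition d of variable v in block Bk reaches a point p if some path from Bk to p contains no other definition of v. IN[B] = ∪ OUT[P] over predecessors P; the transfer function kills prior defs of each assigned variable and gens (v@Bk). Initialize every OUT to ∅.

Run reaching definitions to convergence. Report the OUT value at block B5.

Fixpoint table:
  B0:   IN={}   OUT={c@B0, d@B0, e@B0}
  B1:   IN={b@B2, c@B0, d@B0, e@B0}   OUT={b@B1, c@B0, d@B0, e@B0}
  B2:   IN={b@B1, c@B0, d@B0, e@B0}   OUT={b@B2, c@B0, d@B0, e@B0}
  B3:   IN={b@B2, c@B0, d@B0, e@B0}   OUT={b@B2, c@B0, d@B3, e@B0}
  B4:   IN={b@B2, c@B0, d@B3, e@B0}   OUT={b@B4, c@B0, d@B3, e@B0}
  B5:   IN={b@B4, c@B0, d@B3, e@B0}   OUT={b@B4, c@B5, d@B3, e@B0}
  B6:   IN={b@B4, c@B5, d@B3, e@B0}   OUT={b@B4, c@B6, d@B3, e@B0, f@B6}
  B7:   IN={b@B4, c@B6, d@B3, e@B0, f@B6}   OUT={b@B4, c@B7, d@B3, e@B0, f@B6}
  B8:   IN={b@B2, b@B4, c@B0, c@B7, d@B0, d@B3, e@B0, f@B6}   OUT={b@B2, b@B4, c@B8, d@B8, e@B0, f@B6}
  B9:   IN={b@B2, b@B4, c@B8, d@B8, e@B0, f@B6}   OUT={b@B9, c@B8, d@B8, e@B0, f@B6}

Merge at B5: IN[B5] = OUT[B4] = {b@B4, c@B0, d@B3, e@B0}
Applying B5's transfer function to that IN value gives OUT[B5] (row B5 above).

Answer: {b@B4, c@B5, d@B3, e@B0}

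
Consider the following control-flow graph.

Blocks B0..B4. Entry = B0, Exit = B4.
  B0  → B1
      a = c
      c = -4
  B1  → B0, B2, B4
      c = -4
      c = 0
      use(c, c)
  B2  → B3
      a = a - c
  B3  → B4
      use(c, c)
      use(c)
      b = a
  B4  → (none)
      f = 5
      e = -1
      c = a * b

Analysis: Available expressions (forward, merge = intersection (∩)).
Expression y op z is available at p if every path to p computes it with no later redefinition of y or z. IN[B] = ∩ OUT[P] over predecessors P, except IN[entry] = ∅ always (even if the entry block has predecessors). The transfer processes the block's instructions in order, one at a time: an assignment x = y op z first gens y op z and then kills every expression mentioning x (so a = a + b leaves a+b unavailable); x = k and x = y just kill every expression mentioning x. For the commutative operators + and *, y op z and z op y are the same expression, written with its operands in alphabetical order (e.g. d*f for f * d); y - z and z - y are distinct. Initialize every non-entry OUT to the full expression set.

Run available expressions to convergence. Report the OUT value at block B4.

Answer: {a*b}

Trace:
Fixpoint table:
  B0:  IN={}  OUT={}
  B1:  IN={}  OUT={}
  B2:  IN={}  OUT={}
  B3:  IN={}  OUT={}
  B4:  IN={}  OUT={a*b}

Merge at B4: IN[B4] = OUT[B1] ∩ OUT[B3] = {}
Applying B4's transfer function to that IN value gives OUT[B4] (row B4 above).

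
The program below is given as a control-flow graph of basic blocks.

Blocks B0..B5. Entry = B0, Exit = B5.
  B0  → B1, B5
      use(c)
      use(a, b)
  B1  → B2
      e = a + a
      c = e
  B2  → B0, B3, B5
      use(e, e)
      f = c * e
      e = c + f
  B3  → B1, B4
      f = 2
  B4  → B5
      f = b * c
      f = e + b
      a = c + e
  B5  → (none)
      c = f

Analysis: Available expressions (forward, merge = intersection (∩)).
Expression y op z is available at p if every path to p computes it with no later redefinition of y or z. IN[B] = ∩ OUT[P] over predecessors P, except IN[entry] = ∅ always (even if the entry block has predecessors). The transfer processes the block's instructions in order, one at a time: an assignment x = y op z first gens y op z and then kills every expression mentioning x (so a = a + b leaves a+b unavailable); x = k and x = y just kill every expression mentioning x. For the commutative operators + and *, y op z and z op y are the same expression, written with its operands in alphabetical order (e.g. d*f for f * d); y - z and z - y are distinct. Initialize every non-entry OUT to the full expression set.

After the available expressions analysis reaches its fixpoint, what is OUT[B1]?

Converged values:
  B0: | IN={} | OUT={}
  B1: | IN={} | OUT={a+a}
  B2: | IN={a+a} | OUT={a+a, c+f}
  B3: | IN={a+a, c+f} | OUT={a+a}
  B4: | IN={a+a} | OUT={b*c, b+e, c+e}
  B5: | IN={} | OUT={}

Merge at B1: IN[B1] = OUT[B0] ∩ OUT[B3] = {}
Applying B1's transfer function to that IN value gives OUT[B1] (row B1 above).

Answer: {a+a}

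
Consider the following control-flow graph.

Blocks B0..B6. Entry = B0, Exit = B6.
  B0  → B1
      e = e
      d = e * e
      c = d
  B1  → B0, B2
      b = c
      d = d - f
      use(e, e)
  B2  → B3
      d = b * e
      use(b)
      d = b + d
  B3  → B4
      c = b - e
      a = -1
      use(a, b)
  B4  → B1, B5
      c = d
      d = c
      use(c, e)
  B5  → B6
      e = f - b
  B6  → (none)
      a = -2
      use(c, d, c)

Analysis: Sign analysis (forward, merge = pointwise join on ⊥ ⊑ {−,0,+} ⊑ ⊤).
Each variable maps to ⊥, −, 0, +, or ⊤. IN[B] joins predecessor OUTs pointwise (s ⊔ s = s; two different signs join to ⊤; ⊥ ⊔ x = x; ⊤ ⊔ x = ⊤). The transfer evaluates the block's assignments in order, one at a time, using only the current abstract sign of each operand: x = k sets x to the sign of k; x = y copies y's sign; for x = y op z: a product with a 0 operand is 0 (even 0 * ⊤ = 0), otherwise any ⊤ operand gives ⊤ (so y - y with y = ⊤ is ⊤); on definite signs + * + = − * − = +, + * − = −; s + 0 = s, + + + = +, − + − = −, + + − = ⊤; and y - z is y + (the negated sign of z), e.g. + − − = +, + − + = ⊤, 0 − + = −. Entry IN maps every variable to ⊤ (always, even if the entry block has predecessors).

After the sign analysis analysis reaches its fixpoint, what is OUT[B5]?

Answer: {a: -, b: ⊤, c: ⊤, d: ⊤, e: ⊤, f: ⊤}

Derivation:
Converged values:
  B0:  IN=(all ⊤)  OUT=(all ⊤)
  B1:  IN=(all ⊤)  OUT=(all ⊤)
  B2:  IN=(all ⊤)  OUT=(all ⊤)
  B3:  IN=(all ⊤)  OUT={a:-; rest ⊤}
  B4:  IN={a:-; rest ⊤}  OUT={a:-; rest ⊤}
  B5:  IN={a:-; rest ⊤}  OUT={a:-; rest ⊤}
  B6:  IN={a:-; rest ⊤}  OUT={a:-; rest ⊤}

Merge at B5: IN[B5] = OUT[B4] = {a: -, b: ⊤, c: ⊤, d: ⊤, e: ⊤, f: ⊤}
Applying B5's transfer function to that IN value gives OUT[B5] (row B5 above).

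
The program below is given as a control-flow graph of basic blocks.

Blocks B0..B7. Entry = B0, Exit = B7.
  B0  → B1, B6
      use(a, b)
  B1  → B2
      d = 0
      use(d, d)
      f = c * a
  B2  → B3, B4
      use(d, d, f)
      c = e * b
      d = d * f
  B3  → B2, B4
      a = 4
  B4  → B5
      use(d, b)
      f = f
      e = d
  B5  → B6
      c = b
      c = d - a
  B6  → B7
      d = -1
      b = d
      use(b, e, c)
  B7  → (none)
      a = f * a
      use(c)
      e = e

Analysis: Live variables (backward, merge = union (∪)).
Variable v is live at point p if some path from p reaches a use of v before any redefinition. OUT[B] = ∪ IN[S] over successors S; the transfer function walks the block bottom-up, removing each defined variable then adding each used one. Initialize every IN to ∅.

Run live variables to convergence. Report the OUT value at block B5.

Fixpoint table:
  B0: | IN={a, b, c, e, f} | OUT={a, b, c, e, f}
  B1: | IN={a, b, c, e} | OUT={a, b, d, e, f}
  B2: | IN={a, b, d, e, f} | OUT={a, b, d, e, f}
  B3: | IN={b, d, e, f} | OUT={a, b, d, e, f}
  B4: | IN={a, b, d, f} | OUT={a, b, d, e, f}
  B5: | IN={a, b, d, e, f} | OUT={a, c, e, f}
  B6: | IN={a, c, e, f} | OUT={a, c, e, f}
  B7: | IN={a, c, e, f} | OUT={}

Merge at B5: OUT[B5] = IN[B6] = {a, c, e, f}

Answer: {a, c, e, f}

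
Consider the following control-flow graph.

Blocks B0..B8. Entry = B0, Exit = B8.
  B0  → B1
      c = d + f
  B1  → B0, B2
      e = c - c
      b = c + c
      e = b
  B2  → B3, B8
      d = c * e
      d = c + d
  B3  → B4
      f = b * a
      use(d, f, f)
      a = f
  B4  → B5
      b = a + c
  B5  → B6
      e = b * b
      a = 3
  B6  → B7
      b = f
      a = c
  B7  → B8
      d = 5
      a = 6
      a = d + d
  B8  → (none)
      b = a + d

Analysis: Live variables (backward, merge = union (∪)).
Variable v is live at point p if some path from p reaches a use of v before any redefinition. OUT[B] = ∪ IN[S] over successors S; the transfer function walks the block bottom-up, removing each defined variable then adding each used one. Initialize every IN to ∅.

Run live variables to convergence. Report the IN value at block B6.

Fixpoint table:
  B0: | IN={a, d, f} | OUT={a, c, d, f}
  B1: | IN={a, c, d, f} | OUT={a, b, c, d, e, f}
  B2: | IN={a, b, c, e} | OUT={a, b, c, d}
  B3: | IN={a, b, c, d} | OUT={a, c, f}
  B4: | IN={a, c, f} | OUT={b, c, f}
  B5: | IN={b, c, f} | OUT={c, f}
  B6: | IN={c, f} | OUT={}
  B7: | IN={} | OUT={a, d}
  B8: | IN={a, d} | OUT={}

Merge at B6: OUT[B6] = IN[B7] = {}
Applying B6's transfer function to that OUT value gives IN[B6] (row B6 above).

Answer: {c, f}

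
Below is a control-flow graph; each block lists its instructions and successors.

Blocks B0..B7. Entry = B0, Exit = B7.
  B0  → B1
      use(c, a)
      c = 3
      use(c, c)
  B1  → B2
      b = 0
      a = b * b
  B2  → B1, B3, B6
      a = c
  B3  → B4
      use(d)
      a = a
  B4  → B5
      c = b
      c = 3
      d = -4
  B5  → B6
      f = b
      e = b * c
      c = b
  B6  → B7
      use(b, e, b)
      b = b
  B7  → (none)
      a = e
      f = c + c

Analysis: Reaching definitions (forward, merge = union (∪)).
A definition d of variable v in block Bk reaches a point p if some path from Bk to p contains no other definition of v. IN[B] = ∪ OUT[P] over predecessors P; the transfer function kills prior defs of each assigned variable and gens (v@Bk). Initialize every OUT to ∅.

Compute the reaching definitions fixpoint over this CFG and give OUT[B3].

Answer: {a@B3, b@B1, c@B0}

Trace:
Per-block solution:
  B0:   IN={}   OUT={c@B0}
  B1:   IN={a@B2, b@B1, c@B0}   OUT={a@B1, b@B1, c@B0}
  B2:   IN={a@B1, b@B1, c@B0}   OUT={a@B2, b@B1, c@B0}
  B3:   IN={a@B2, b@B1, c@B0}   OUT={a@B3, b@B1, c@B0}
  B4:   IN={a@B3, b@B1, c@B0}   OUT={a@B3, b@B1, c@B4, d@B4}
  B5:   IN={a@B3, b@B1, c@B4, d@B4}   OUT={a@B3, b@B1, c@B5, d@B4, e@B5, f@B5}
  B6:   IN={a@B2, a@B3, b@B1, c@B0, c@B5, d@B4, e@B5, f@B5}   OUT={a@B2, a@B3, b@B6, c@B0, c@B5, d@B4, e@B5, f@B5}
  B7:   IN={a@B2, a@B3, b@B6, c@B0, c@B5, d@B4, e@B5, f@B5}   OUT={a@B7, b@B6, c@B0, c@B5, d@B4, e@B5, f@B7}

Merge at B3: IN[B3] = OUT[B2] = {a@B2, b@B1, c@B0}
Applying B3's transfer function to that IN value gives OUT[B3] (row B3 above).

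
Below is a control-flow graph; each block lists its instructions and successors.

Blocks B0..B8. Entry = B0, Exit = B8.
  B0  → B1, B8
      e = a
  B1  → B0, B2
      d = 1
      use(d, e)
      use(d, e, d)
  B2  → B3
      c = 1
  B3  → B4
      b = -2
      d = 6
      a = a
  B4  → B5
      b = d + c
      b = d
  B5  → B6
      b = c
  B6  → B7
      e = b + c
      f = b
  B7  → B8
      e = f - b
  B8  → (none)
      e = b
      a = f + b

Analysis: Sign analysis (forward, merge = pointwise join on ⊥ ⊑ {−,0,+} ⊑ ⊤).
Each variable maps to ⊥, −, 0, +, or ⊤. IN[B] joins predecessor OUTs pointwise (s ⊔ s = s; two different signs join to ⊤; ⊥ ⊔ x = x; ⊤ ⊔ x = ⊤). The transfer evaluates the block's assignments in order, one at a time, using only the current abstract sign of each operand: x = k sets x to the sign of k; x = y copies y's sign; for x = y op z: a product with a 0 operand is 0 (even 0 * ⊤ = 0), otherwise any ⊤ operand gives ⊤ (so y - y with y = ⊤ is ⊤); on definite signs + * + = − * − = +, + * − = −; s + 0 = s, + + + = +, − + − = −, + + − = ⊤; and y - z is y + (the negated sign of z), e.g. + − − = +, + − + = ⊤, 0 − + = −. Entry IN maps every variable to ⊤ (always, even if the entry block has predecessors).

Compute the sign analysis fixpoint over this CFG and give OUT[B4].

Converged values:
  B0: | IN=(all ⊤) | OUT=(all ⊤)
  B1: | IN=(all ⊤) | OUT={d:+; rest ⊤}
  B2: | IN={d:+; rest ⊤} | OUT={c:+, d:+; rest ⊤}
  B3: | IN={c:+, d:+; rest ⊤} | OUT={b:-, c:+, d:+; rest ⊤}
  B4: | IN={b:-, c:+, d:+; rest ⊤} | OUT={b:+, c:+, d:+; rest ⊤}
  B5: | IN={b:+, c:+, d:+; rest ⊤} | OUT={b:+, c:+, d:+; rest ⊤}
  B6: | IN={b:+, c:+, d:+; rest ⊤} | OUT={b:+, c:+, d:+, e:+, f:+; rest ⊤}
  B7: | IN={b:+, c:+, d:+, e:+, f:+; rest ⊤} | OUT={b:+, c:+, d:+, f:+; rest ⊤}
  B8: | IN=(all ⊤) | OUT=(all ⊤)

Merge at B4: IN[B4] = OUT[B3] = {a: ⊤, b: -, c: +, d: +, e: ⊤, f: ⊤}
Applying B4's transfer function to that IN value gives OUT[B4] (row B4 above).

Answer: {a: ⊤, b: +, c: +, d: +, e: ⊤, f: ⊤}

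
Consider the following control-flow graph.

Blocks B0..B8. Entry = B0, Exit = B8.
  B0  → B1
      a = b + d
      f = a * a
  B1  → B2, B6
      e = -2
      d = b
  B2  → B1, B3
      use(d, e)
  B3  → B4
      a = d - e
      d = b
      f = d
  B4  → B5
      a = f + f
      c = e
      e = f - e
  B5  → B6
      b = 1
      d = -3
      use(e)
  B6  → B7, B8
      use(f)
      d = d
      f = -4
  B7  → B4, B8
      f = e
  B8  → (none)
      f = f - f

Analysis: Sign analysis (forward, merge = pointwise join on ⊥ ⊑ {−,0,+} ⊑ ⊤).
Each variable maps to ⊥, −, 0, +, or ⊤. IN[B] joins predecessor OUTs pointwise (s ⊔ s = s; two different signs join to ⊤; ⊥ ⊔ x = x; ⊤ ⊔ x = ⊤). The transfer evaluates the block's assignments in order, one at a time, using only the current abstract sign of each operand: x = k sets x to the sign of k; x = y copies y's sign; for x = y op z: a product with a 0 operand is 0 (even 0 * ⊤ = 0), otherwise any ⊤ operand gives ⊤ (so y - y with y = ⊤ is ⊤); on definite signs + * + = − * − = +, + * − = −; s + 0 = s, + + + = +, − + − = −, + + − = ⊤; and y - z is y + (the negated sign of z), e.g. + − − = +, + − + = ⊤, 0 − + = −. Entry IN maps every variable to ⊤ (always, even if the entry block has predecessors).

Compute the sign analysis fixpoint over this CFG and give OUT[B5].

Fixpoint table:
  B0:  IN=(all ⊤)  OUT=(all ⊤)
  B1:  IN=(all ⊤)  OUT={e:-; rest ⊤}
  B2:  IN={e:-; rest ⊤}  OUT={e:-; rest ⊤}
  B3:  IN={e:-; rest ⊤}  OUT={e:-; rest ⊤}
  B4:  IN=(all ⊤)  OUT=(all ⊤)
  B5:  IN=(all ⊤)  OUT={b:+, d:-; rest ⊤}
  B6:  IN=(all ⊤)  OUT={f:-; rest ⊤}
  B7:  IN={f:-; rest ⊤}  OUT=(all ⊤)
  B8:  IN=(all ⊤)  OUT=(all ⊤)

Merge at B5: IN[B5] = OUT[B4] = {a: ⊤, b: ⊤, c: ⊤, d: ⊤, e: ⊤, f: ⊤}
Applying B5's transfer function to that IN value gives OUT[B5] (row B5 above).

Answer: {a: ⊤, b: +, c: ⊤, d: -, e: ⊤, f: ⊤}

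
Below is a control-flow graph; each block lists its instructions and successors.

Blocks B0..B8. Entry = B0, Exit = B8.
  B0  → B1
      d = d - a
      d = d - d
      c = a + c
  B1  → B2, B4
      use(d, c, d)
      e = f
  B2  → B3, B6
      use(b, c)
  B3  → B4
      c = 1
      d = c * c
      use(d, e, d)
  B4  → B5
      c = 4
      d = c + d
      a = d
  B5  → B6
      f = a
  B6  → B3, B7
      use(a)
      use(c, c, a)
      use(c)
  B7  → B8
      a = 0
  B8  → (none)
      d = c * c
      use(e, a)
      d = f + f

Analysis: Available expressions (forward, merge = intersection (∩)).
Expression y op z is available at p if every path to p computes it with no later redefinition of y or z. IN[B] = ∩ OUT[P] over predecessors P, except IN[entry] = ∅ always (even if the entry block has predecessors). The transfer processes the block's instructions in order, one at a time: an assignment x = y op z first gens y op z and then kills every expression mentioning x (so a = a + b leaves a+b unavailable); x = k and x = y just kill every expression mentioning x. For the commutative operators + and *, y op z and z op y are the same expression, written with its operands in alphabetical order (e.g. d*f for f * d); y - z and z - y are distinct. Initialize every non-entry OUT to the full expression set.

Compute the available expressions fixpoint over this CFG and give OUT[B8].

Answer: {c*c, f+f}

Derivation:
Converged values:
  B0:   IN={}   OUT={}
  B1:   IN={}   OUT={}
  B2:   IN={}   OUT={}
  B3:   IN={}   OUT={c*c}
  B4:   IN={}   OUT={}
  B5:   IN={}   OUT={}
  B6:   IN={}   OUT={}
  B7:   IN={}   OUT={}
  B8:   IN={}   OUT={c*c, f+f}

Merge at B8: IN[B8] = OUT[B7] = {}
Applying B8's transfer function to that IN value gives OUT[B8] (row B8 above).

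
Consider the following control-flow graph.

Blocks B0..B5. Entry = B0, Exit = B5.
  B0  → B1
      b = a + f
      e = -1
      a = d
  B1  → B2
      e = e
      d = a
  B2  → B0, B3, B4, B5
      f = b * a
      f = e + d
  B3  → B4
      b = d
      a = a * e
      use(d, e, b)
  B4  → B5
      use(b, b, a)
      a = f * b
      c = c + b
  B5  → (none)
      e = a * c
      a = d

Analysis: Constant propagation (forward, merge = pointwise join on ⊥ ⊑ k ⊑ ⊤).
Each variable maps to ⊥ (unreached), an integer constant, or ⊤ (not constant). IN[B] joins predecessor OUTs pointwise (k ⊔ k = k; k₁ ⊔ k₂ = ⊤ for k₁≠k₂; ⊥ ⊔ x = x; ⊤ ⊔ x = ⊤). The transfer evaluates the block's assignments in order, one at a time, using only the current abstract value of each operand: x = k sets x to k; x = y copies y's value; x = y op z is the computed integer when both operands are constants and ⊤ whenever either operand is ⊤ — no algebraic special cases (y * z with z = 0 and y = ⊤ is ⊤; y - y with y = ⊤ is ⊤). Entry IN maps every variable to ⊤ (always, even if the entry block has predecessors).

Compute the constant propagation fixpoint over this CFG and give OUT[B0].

Per-block solution:
  B0: | IN=(all ⊤) | OUT={e:-1; rest ⊤}
  B1: | IN={e:-1; rest ⊤} | OUT={e:-1; rest ⊤}
  B2: | IN={e:-1; rest ⊤} | OUT={e:-1; rest ⊤}
  B3: | IN={e:-1; rest ⊤} | OUT={e:-1; rest ⊤}
  B4: | IN={e:-1; rest ⊤} | OUT={e:-1; rest ⊤}
  B5: | IN={e:-1; rest ⊤} | OUT=(all ⊤)

Merge at B0 (entry node, so the boundary value (all ⊤) is joined with the incoming edge(s)): IN[B0] = (all ⊤) ⊔ OUT[B2] = {a: ⊤, b: ⊤, c: ⊤, d: ⊤, e: ⊤, f: ⊤}
Applying B0's transfer function to that IN value gives OUT[B0] (row B0 above).

Answer: {a: ⊤, b: ⊤, c: ⊤, d: ⊤, e: -1, f: ⊤}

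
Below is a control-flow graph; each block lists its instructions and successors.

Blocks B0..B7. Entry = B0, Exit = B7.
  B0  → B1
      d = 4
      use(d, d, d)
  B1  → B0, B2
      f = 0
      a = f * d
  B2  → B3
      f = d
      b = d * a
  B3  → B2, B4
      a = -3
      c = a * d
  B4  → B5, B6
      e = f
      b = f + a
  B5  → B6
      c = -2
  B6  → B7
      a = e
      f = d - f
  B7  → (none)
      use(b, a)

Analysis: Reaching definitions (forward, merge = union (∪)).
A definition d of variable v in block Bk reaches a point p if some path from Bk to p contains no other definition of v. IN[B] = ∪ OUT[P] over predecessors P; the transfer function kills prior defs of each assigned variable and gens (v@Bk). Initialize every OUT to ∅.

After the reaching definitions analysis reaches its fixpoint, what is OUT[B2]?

Fixpoint table:
  B0: | IN={a@B1, d@B0, f@B1} | OUT={a@B1, d@B0, f@B1}
  B1: | IN={a@B1, d@B0, f@B1} | OUT={a@B1, d@B0, f@B1}
  B2: | IN={a@B1, a@B3, b@B2, c@B3, d@B0, f@B1, f@B2} | OUT={a@B1, a@B3, b@B2, c@B3, d@B0, f@B2}
  B3: | IN={a@B1, a@B3, b@B2, c@B3, d@B0, f@B2} | OUT={a@B3, b@B2, c@B3, d@B0, f@B2}
  B4: | IN={a@B3, b@B2, c@B3, d@B0, f@B2} | OUT={a@B3, b@B4, c@B3, d@B0, e@B4, f@B2}
  B5: | IN={a@B3, b@B4, c@B3, d@B0, e@B4, f@B2} | OUT={a@B3, b@B4, c@B5, d@B0, e@B4, f@B2}
  B6: | IN={a@B3, b@B4, c@B3, c@B5, d@B0, e@B4, f@B2} | OUT={a@B6, b@B4, c@B3, c@B5, d@B0, e@B4, f@B6}
  B7: | IN={a@B6, b@B4, c@B3, c@B5, d@B0, e@B4, f@B6} | OUT={a@B6, b@B4, c@B3, c@B5, d@B0, e@B4, f@B6}

Merge at B2: IN[B2] = OUT[B1] ⊔ OUT[B3] = {a@B1, a@B3, b@B2, c@B3, d@B0, f@B1, f@B2}
Applying B2's transfer function to that IN value gives OUT[B2] (row B2 above).

Answer: {a@B1, a@B3, b@B2, c@B3, d@B0, f@B2}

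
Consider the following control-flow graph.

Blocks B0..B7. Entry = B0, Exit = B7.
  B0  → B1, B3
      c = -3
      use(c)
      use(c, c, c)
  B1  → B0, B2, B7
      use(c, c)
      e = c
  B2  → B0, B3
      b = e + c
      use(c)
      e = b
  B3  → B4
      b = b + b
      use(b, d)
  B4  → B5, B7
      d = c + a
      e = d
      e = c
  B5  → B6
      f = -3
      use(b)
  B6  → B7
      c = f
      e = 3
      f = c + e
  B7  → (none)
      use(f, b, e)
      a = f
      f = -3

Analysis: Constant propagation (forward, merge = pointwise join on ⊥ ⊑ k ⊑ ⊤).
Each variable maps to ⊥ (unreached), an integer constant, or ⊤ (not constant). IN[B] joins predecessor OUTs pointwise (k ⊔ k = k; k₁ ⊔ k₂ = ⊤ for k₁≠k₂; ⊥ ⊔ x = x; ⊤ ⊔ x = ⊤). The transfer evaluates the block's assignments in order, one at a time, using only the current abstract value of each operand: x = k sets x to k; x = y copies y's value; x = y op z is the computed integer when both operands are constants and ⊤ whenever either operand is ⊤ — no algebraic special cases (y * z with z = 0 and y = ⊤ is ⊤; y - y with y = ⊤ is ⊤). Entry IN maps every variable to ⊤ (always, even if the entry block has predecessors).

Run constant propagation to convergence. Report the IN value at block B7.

Fixpoint table:
  B0:  IN=(all ⊤)  OUT={c:-3; rest ⊤}
  B1:  IN={c:-3; rest ⊤}  OUT={c:-3, e:-3; rest ⊤}
  B2:  IN={c:-3, e:-3; rest ⊤}  OUT={b:-6, c:-3, e:-6; rest ⊤}
  B3:  IN={c:-3; rest ⊤}  OUT={c:-3; rest ⊤}
  B4:  IN={c:-3; rest ⊤}  OUT={c:-3, e:-3; rest ⊤}
  B5:  IN={c:-3, e:-3; rest ⊤}  OUT={c:-3, e:-3, f:-3; rest ⊤}
  B6:  IN={c:-3, e:-3, f:-3; rest ⊤}  OUT={c:-3, e:3, f:0; rest ⊤}
  B7:  IN={c:-3; rest ⊤}  OUT={c:-3, f:-3; rest ⊤}

Merge at B7: IN[B7] = OUT[B1] ⊔ OUT[B4] ⊔ OUT[B6] = {a: ⊤, b: ⊤, c: -3, d: ⊤, e: ⊤, f: ⊤}

Answer: {a: ⊤, b: ⊤, c: -3, d: ⊤, e: ⊤, f: ⊤}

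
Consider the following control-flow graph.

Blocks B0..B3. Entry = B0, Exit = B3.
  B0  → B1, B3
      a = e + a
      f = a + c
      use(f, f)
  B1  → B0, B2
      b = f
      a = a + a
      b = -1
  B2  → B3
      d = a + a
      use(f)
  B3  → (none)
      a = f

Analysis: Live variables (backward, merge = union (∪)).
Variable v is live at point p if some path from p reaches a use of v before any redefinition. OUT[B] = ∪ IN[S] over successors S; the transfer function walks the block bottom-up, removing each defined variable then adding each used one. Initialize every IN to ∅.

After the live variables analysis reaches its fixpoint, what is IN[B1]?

Answer: {a, c, e, f}

Working:
Per-block solution:
  B0:   IN={a, c, e}   OUT={a, c, e, f}
  B1:   IN={a, c, e, f}   OUT={a, c, e, f}
  B2:   IN={a, f}   OUT={f}
  B3:   IN={f}   OUT={}

Merge at B1: OUT[B1] = IN[B0] ⊔ IN[B2] = {a, c, e, f}
Applying B1's transfer function to that OUT value gives IN[B1] (row B1 above).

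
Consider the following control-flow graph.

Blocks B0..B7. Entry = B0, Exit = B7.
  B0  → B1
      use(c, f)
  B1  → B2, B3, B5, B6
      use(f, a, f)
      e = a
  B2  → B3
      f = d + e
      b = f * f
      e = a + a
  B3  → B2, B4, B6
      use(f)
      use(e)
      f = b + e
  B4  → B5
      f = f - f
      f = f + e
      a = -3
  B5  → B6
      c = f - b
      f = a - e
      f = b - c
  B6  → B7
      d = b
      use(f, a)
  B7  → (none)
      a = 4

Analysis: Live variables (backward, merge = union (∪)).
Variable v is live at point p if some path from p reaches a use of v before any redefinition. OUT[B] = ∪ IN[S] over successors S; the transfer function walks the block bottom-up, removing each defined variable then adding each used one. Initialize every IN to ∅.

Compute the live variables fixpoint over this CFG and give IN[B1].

Per-block solution:
  B0:  IN={a, b, c, d, f}  OUT={a, b, d, f}
  B1:  IN={a, b, d, f}  OUT={a, b, d, e, f}
  B2:  IN={a, d, e}  OUT={a, b, d, e, f}
  B3:  IN={a, b, d, e, f}  OUT={a, b, d, e, f}
  B4:  IN={b, e, f}  OUT={a, b, e, f}
  B5:  IN={a, b, e, f}  OUT={a, b, f}
  B6:  IN={a, b, f}  OUT={}
  B7:  IN={}  OUT={}

Merge at B1: OUT[B1] = IN[B2] ⊔ IN[B3] ⊔ IN[B5] ⊔ IN[B6] = {a, b, d, e, f}
Applying B1's transfer function to that OUT value gives IN[B1] (row B1 above).

Answer: {a, b, d, f}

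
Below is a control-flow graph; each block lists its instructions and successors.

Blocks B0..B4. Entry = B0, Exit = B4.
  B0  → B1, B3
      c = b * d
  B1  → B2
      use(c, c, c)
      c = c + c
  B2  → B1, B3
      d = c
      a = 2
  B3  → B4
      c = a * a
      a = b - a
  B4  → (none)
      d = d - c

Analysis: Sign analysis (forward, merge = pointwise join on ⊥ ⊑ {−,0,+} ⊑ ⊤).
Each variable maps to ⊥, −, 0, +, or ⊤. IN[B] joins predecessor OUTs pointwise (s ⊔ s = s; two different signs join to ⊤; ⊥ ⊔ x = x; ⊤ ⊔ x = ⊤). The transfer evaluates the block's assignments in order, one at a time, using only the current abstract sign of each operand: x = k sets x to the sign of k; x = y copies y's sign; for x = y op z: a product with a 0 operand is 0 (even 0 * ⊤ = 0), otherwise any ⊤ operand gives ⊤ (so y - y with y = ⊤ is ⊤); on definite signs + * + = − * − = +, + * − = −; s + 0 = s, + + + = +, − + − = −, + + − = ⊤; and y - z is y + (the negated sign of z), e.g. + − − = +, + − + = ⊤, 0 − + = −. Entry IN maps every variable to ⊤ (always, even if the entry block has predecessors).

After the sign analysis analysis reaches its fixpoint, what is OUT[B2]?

Answer: {a: +, b: ⊤, c: ⊤, d: ⊤, e: ⊤, f: ⊤}

Trace:
Converged values:
  B0: | IN=(all ⊤) | OUT=(all ⊤)
  B1: | IN=(all ⊤) | OUT=(all ⊤)
  B2: | IN=(all ⊤) | OUT={a:+; rest ⊤}
  B3: | IN=(all ⊤) | OUT=(all ⊤)
  B4: | IN=(all ⊤) | OUT=(all ⊤)

Merge at B2: IN[B2] = OUT[B1] = {a: ⊤, b: ⊤, c: ⊤, d: ⊤, e: ⊤, f: ⊤}
Applying B2's transfer function to that IN value gives OUT[B2] (row B2 above).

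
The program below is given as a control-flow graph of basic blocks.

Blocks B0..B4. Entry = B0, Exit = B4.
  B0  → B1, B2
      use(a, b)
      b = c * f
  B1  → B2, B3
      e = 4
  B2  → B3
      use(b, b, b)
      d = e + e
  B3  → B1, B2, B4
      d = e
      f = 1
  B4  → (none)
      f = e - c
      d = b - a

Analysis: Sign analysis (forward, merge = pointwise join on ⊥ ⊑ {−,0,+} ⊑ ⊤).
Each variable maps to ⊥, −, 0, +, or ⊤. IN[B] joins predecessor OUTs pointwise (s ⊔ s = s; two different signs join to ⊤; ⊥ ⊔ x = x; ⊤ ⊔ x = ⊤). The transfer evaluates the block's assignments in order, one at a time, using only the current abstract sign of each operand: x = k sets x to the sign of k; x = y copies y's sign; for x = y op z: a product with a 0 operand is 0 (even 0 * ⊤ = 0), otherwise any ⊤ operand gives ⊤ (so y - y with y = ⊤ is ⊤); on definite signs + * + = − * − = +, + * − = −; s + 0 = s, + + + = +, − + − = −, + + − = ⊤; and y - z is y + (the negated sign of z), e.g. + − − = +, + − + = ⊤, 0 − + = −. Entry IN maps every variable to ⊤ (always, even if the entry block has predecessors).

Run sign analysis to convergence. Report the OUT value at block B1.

Fixpoint table:
  B0:  IN=(all ⊤)  OUT=(all ⊤)
  B1:  IN=(all ⊤)  OUT={e:+; rest ⊤}
  B2:  IN=(all ⊤)  OUT=(all ⊤)
  B3:  IN=(all ⊤)  OUT={f:+; rest ⊤}
  B4:  IN={f:+; rest ⊤}  OUT=(all ⊤)

Merge at B1: IN[B1] = OUT[B0] ⊔ OUT[B3] = {a: ⊤, b: ⊤, c: ⊤, d: ⊤, e: ⊤, f: ⊤}
Applying B1's transfer function to that IN value gives OUT[B1] (row B1 above).

Answer: {a: ⊤, b: ⊤, c: ⊤, d: ⊤, e: +, f: ⊤}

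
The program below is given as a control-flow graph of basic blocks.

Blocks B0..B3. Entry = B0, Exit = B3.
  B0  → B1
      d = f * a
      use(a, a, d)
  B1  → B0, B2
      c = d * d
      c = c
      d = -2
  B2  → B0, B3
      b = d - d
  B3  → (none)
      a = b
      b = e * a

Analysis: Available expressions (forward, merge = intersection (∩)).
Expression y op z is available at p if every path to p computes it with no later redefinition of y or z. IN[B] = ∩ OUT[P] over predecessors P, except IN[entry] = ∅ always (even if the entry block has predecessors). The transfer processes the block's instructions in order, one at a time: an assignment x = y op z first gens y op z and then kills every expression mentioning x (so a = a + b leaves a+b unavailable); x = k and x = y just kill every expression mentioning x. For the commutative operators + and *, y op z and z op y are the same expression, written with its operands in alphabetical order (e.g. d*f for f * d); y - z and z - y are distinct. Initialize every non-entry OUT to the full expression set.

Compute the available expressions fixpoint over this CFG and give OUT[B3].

Answer: {a*e, d-d}

Derivation:
Converged values:
  B0: | IN={} | OUT={a*f}
  B1: | IN={a*f} | OUT={a*f}
  B2: | IN={a*f} | OUT={a*f, d-d}
  B3: | IN={a*f, d-d} | OUT={a*e, d-d}

Merge at B3: IN[B3] = OUT[B2] = {a*f, d-d}
Applying B3's transfer function to that IN value gives OUT[B3] (row B3 above).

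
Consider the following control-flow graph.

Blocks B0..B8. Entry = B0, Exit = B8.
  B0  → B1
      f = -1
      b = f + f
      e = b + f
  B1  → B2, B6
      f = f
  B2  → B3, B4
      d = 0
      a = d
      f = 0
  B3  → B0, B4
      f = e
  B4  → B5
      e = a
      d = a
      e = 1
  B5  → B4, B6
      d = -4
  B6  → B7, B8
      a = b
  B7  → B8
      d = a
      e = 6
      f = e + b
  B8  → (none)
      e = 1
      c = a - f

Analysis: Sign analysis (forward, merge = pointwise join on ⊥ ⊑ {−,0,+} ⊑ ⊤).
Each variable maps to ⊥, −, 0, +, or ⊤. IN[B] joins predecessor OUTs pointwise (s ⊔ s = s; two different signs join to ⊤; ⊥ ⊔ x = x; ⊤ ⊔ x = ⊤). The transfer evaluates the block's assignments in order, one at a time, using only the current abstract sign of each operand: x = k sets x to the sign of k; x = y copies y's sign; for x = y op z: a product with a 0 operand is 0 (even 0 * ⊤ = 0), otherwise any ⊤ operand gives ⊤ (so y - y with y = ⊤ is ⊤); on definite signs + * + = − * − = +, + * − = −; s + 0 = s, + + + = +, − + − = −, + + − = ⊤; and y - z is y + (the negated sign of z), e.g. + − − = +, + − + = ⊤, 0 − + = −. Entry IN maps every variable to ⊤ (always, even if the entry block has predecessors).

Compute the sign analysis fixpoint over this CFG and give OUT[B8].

Answer: {a: -, b: -, c: ⊤, d: ⊤, e: +, f: ⊤}

Derivation:
Per-block solution:
  B0:  IN=(all ⊤)  OUT={b:-, e:-, f:-; rest ⊤}
  B1:  IN={b:-, e:-, f:-; rest ⊤}  OUT={b:-, e:-, f:-; rest ⊤}
  B2:  IN={b:-, e:-, f:-; rest ⊤}  OUT={a:0, b:-, d:0, e:-, f:0; rest ⊤}
  B3:  IN={a:0, b:-, d:0, e:-, f:0; rest ⊤}  OUT={a:0, b:-, d:0, e:-, f:-; rest ⊤}
  B4:  IN={a:0, b:-; rest ⊤}  OUT={a:0, b:-, d:0, e:+; rest ⊤}
  B5:  IN={a:0, b:-, d:0, e:+; rest ⊤}  OUT={a:0, b:-, d:-, e:+; rest ⊤}
  B6:  IN={b:-; rest ⊤}  OUT={a:-, b:-; rest ⊤}
  B7:  IN={a:-, b:-; rest ⊤}  OUT={a:-, b:-, d:-, e:+; rest ⊤}
  B8:  IN={a:-, b:-; rest ⊤}  OUT={a:-, b:-, e:+; rest ⊤}

Merge at B8: IN[B8] = OUT[B6] ⊔ OUT[B7] = {a: -, b: -, c: ⊤, d: ⊤, e: ⊤, f: ⊤}
Applying B8's transfer function to that IN value gives OUT[B8] (row B8 above).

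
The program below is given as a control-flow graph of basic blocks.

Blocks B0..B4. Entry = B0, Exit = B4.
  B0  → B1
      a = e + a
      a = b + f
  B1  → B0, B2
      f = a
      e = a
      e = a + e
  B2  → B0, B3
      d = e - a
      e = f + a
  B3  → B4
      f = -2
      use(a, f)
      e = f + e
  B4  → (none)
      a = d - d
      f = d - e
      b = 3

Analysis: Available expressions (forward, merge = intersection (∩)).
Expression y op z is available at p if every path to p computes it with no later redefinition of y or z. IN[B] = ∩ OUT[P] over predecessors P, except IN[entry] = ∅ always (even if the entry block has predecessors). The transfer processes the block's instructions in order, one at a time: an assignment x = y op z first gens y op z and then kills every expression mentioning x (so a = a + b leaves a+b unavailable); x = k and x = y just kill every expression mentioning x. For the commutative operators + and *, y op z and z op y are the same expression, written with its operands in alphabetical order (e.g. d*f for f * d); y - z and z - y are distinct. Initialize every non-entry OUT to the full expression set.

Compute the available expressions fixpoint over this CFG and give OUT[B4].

Answer: {d-d, d-e}

Trace:
Converged values:
  B0:  IN={}  OUT={b+f}
  B1:  IN={b+f}  OUT={}
  B2:  IN={}  OUT={a+f}
  B3:  IN={a+f}  OUT={}
  B4:  IN={}  OUT={d-d, d-e}

Merge at B4: IN[B4] = OUT[B3] = {}
Applying B4's transfer function to that IN value gives OUT[B4] (row B4 above).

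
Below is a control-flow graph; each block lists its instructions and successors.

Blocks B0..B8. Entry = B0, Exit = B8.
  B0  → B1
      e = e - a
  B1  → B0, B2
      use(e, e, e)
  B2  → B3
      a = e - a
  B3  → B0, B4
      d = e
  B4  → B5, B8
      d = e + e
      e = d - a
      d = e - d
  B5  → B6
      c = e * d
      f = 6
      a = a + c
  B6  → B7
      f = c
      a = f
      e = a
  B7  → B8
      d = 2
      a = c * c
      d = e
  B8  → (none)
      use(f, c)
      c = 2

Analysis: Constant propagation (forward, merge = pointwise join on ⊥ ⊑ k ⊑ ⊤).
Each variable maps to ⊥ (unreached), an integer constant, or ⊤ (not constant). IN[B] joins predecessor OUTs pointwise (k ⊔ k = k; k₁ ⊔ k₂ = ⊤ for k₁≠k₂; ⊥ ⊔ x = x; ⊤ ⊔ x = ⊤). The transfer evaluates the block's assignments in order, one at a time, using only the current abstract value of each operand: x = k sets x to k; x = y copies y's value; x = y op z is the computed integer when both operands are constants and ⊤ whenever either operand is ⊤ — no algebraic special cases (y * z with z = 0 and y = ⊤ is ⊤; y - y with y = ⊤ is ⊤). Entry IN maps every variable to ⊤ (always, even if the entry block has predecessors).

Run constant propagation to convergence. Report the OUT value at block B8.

Converged values:
  B0:  IN=(all ⊤)  OUT=(all ⊤)
  B1:  IN=(all ⊤)  OUT=(all ⊤)
  B2:  IN=(all ⊤)  OUT=(all ⊤)
  B3:  IN=(all ⊤)  OUT=(all ⊤)
  B4:  IN=(all ⊤)  OUT=(all ⊤)
  B5:  IN=(all ⊤)  OUT={f:6; rest ⊤}
  B6:  IN={f:6; rest ⊤}  OUT=(all ⊤)
  B7:  IN=(all ⊤)  OUT=(all ⊤)
  B8:  IN=(all ⊤)  OUT={c:2; rest ⊤}

Merge at B8: IN[B8] = OUT[B4] ⊔ OUT[B7] = {a: ⊤, b: ⊤, c: ⊤, d: ⊤, e: ⊤, f: ⊤}
Applying B8's transfer function to that IN value gives OUT[B8] (row B8 above).

Answer: {a: ⊤, b: ⊤, c: 2, d: ⊤, e: ⊤, f: ⊤}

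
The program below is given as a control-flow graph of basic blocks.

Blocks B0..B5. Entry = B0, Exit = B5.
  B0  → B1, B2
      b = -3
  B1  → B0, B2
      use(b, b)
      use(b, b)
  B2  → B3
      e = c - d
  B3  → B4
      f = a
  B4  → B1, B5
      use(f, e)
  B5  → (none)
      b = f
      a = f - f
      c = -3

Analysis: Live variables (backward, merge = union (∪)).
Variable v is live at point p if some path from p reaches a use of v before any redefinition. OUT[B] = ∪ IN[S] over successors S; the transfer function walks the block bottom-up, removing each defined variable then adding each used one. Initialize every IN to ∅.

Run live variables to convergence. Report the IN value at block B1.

Answer: {a, b, c, d}

Derivation:
Per-block solution:
  B0:  IN={a, c, d}  OUT={a, b, c, d}
  B1:  IN={a, b, c, d}  OUT={a, b, c, d}
  B2:  IN={a, b, c, d}  OUT={a, b, c, d, e}
  B3:  IN={a, b, c, d, e}  OUT={a, b, c, d, e, f}
  B4:  IN={a, b, c, d, e, f}  OUT={a, b, c, d, f}
  B5:  IN={f}  OUT={}

Merge at B1: OUT[B1] = IN[B0] ⊔ IN[B2] = {a, b, c, d}
Applying B1's transfer function to that OUT value gives IN[B1] (row B1 above).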